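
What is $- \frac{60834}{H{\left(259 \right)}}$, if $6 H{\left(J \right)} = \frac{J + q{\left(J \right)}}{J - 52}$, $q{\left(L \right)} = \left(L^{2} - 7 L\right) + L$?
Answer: $- \frac{37777914}{32893} \approx -1148.5$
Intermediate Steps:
$q{\left(L \right)} = L^{2} - 6 L$
$H{\left(J \right)} = \frac{J + J \left(-6 + J\right)}{6 \left(-52 + J\right)}$ ($H{\left(J \right)} = \frac{\left(J + J \left(-6 + J\right)\right) \frac{1}{J - 52}}{6} = \frac{\left(J + J \left(-6 + J\right)\right) \frac{1}{-52 + J}}{6} = \frac{\frac{1}{-52 + J} \left(J + J \left(-6 + J\right)\right)}{6} = \frac{J + J \left(-6 + J\right)}{6 \left(-52 + J\right)}$)
$- \frac{60834}{H{\left(259 \right)}} = - \frac{60834}{\frac{1}{6} \cdot 259 \frac{1}{-52 + 259} \left(-5 + 259\right)} = - \frac{60834}{\frac{1}{6} \cdot 259 \cdot \frac{1}{207} \cdot 254} = - \frac{60834}{\frac{32893}{621}} = \left(-60834\right) \frac{621}{32893} = - \frac{37777914}{32893}$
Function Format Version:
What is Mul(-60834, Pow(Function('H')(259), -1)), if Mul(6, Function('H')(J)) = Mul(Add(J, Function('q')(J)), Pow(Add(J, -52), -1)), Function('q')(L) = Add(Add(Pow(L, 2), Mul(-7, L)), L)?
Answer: Rational(-37777914, 32893) ≈ -1148.5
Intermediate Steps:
Function('q')(L) = Add(Pow(L, 2), Mul(-6, L))
Function('H')(J) = Mul(Rational(1, 6), Pow(Add(-52, J), -1), Add(J, Mul(J, Add(-6, J)))) (Function('H')(J) = Mul(Rational(1, 6), Mul(Add(J, Mul(J, Add(-6, J))), Pow(Add(J, -52), -1))) = Mul(Rational(1, 6), Mul(Add(J, Mul(J, Add(-6, J))), Pow(Add(-52, J), -1))) = Mul(Rational(1, 6), Mul(Pow(Add(-52, J), -1), Add(J, Mul(J, Add(-6, J))))) = Mul(Rational(1, 6), Pow(Add(-52, J), -1), Add(J, Mul(J, Add(-6, J)))))
Mul(-60834, Pow(Function('H')(259), -1)) = Mul(-60834, Pow(Mul(Rational(1, 6), 259, Pow(Add(-52, 259), -1), Add(-5, 259)), -1)) = Mul(-60834, Pow(Mul(Rational(1, 6), 259, Pow(207, -1), 254), -1)) = Mul(-60834, Pow(Mul(Rational(1, 6), 259, Rational(1, 207), 254), -1)) = Mul(-60834, Pow(Rational(32893, 621), -1)) = Mul(-60834, Rational(621, 32893)) = Rational(-37777914, 32893)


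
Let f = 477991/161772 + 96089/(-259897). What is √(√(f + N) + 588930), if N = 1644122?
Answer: √(260263298042490183223016520 + 21022028742*√726580895666747605939083057)/21022028742 ≈ 768.25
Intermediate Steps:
f = 108683917219/42044057484 (f = 477991*(1/161772) + 96089*(-1/259897) = 477991/161772 - 96089/259897 = 108683917219/42044057484 ≈ 2.5850)
√(√(f + N) + 588930) = √(√(108683917219/42044057484 + 1644122) + 588930) = √(√(69125668562626267/42044057484) + 588930) = √(√726580895666747605939083057/21022028742 + 588930) = √(588930 + √726580895666747605939083057/21022028742)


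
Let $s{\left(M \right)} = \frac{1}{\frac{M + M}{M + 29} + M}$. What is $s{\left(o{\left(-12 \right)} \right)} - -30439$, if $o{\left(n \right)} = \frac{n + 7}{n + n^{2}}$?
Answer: $\frac{621516329}{20435} \approx 30414.0$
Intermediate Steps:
$o{\left(n \right)} = \frac{7 + n}{n + n^{2}}$
$s{\left(M \right)} = \frac{1}{M + \frac{2 M}{29 + M}}$ ($s{\left(M \right)} = \frac{1}{\frac{2 M}{29 + M} + M} = \frac{1}{M + \frac{2 M}{29 + M}}$)
$s{\left(o{\left(-12 \right)} \right)} - -30439 = \frac{29 + \frac{7 - 12}{\left(-12\right) \left(1 - 12\right)}}{\frac{7 - 12}{\left(-12\right) \left(1 - 12\right)} \left(31 + \frac{7 - 12}{\left(-12\right) \left(1 - 12\right)}\right)} - -30439 = \frac{29 - \frac{1}{12} \frac{1}{-11} \left(-5\right)}{\left(- \frac{1}{12}\right) \frac{1}{-11} \left(-5\right) \left(31 - \frac{1}{12} \frac{1}{-11} \left(-5\right)\right)} + 30439 = \frac{29 - \left(- \frac{1}{132}\right) \left(-5\right)}{\left(- \frac{1}{12}\right) \left(- \frac{1}{11}\right) \left(-5\right) \left(31 - \left(- \frac{1}{132}\right) \left(-5\right)\right)} + 30439 = \frac{29 - \frac{5}{132}}{\left(- \frac{5}{132}\right) \left(31 - \frac{5}{132}\right)} + 30439 = \left(- \frac{132}{5}\right) \frac{1}{\frac{4087}{132}} \cdot \frac{3823}{132} + 30439 = \left(- \frac{132}{5}\right) \frac{132}{4087} \cdot \frac{3823}{132} + 30439 = - \frac{504636}{20435} + 30439 = \frac{621516329}{20435}$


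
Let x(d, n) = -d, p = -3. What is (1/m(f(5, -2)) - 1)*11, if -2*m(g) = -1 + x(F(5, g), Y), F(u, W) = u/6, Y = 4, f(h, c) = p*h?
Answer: 1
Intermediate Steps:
f(h, c) = -3*h
F(u, W) = u/6 (F(u, W) = u*(⅙) = u/6)
m(g) = 11/12 (m(g) = -(-1 - 5/6)/2 = -(-1 - 1*⅚)/2 = -(-1 - ⅚)/2 = -½*(-11/6) = 11/12)
(1/m(f(5, -2)) - 1)*11 = (1/(11/12) - 1)*11 = (12/11 - 1)*11 = (1/11)*11 = 1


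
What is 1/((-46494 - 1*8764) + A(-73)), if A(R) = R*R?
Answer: -1/49929 ≈ -2.0028e-5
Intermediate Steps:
A(R) = R**2
1/((-46494 - 1*8764) + A(-73)) = 1/((-46494 - 1*8764) + (-73)**2) = 1/((-46494 - 8764) + 5329) = 1/(-55258 + 5329) = 1/(-49929) = -1/49929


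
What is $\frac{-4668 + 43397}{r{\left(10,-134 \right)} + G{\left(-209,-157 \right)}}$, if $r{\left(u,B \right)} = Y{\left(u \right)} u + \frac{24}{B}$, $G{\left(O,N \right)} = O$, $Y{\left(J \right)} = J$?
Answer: $- \frac{2594843}{7315} \approx -354.73$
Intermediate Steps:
$r{\left(u,B \right)} = u^{2} + \frac{24}{B}$ ($r{\left(u,B \right)} = u u + \frac{24}{B} = u^{2} + \frac{24}{B}$)
$\frac{-4668 + 43397}{r{\left(10,-134 \right)} + G{\left(-209,-157 \right)}} = \frac{-4668 + 43397}{\left(10^{2} + \frac{24}{-134}\right) - 209} = \frac{38729}{\left(100 + 24 \left(- \frac{1}{134}\right)\right) - 209} = \frac{38729}{\left(100 - \frac{12}{67}\right) - 209} = \frac{38729}{\frac{6688}{67} - 209} = \frac{38729}{- \frac{7315}{67}} = 38729 \left(- \frac{67}{7315}\right) = - \frac{2594843}{7315}$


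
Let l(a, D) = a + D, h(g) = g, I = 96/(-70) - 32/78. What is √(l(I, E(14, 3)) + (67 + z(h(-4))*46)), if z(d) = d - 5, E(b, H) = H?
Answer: 2*I*√161067270/1365 ≈ 18.595*I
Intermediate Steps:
I = -2432/1365 (I = 96*(-1/70) - 32*1/78 = -48/35 - 16/39 = -2432/1365 ≈ -1.7817)
z(d) = -5 + d
l(a, D) = D + a
√(l(I, E(14, 3)) + (67 + z(h(-4))*46)) = √((3 - 2432/1365) + (67 + (-5 - 4)*46)) = √(1663/1365 + (67 - 9*46)) = √(1663/1365 + (67 - 414)) = √(1663/1365 - 347) = √(-471992/1365) = 2*I*√161067270/1365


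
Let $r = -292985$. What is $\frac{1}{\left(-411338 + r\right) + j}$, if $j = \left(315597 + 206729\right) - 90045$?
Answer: $- \frac{1}{272042} \approx -3.6759 \cdot 10^{-6}$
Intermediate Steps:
$j = 432281$ ($j = 522326 - 90045 = 432281$)
$\frac{1}{\left(-411338 + r\right) + j} = \frac{1}{\left(-411338 - 292985\right) + 432281} = \frac{1}{-704323 + 432281} = \frac{1}{-272042} = - \frac{1}{272042}$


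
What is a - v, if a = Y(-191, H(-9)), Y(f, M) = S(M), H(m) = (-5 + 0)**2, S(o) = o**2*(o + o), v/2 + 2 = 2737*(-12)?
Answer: 96942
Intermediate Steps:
v = -65692 (v = -4 + 2*(2737*(-12)) = -4 + 2*(-32844) = -4 - 65688 = -65692)
S(o) = 2*o**3 (S(o) = o**2*(2*o) = 2*o**3)
H(m) = 25 (H(m) = (-5)**2 = 25)
Y(f, M) = 2*M**3
a = 31250 (a = 2*25**3 = 2*15625 = 31250)
a - v = 31250 - 1*(-65692) = 31250 + 65692 = 96942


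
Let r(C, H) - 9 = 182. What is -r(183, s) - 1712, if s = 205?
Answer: -1903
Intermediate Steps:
r(C, H) = 191 (r(C, H) = 9 + 182 = 191)
-r(183, s) - 1712 = -1*191 - 1712 = -191 - 1712 = -1903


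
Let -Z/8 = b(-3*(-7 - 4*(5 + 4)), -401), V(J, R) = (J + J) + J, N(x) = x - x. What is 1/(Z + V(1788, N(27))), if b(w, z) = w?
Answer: 1/4332 ≈ 0.00023084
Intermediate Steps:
N(x) = 0
V(J, R) = 3*J (V(J, R) = 2*J + J = 3*J)
Z = -1032 (Z = -(-24)*(-7 - 4*(5 + 4)) = -(-24)*(-7 - 4*9) = -(-24)*(-7 - 36) = -(-24)*(-43) = -8*129 = -1032)
1/(Z + V(1788, N(27))) = 1/(-1032 + 3*1788) = 1/(-1032 + 5364) = 1/4332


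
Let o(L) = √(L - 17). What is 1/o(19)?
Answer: √2/2 ≈ 0.70711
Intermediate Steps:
o(L) = √(-17 + L)
1/o(19) = 1/(√(-17 + 19)) = 1/(√2) = √2/2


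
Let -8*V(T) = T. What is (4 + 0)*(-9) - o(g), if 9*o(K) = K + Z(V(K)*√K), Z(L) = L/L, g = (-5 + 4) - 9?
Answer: -35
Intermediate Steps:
V(T) = -T/8
g = -10 (g = -1 - 9 = -10)
Z(L) = 1
o(K) = ⅑ + K/9 (o(K) = (K + 1)/9 = (1 + K)/9 = ⅑ + K/9)
(4 + 0)*(-9) - o(g) = (4 + 0)*(-9) - (⅑ + (⅑)*(-10)) = 4*(-9) - (⅑ - 10/9) = -36 - 1*(-1) = -36 + 1 = -35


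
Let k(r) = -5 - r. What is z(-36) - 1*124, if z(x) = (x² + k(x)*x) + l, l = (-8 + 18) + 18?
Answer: 84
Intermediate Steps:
l = 28 (l = 10 + 18 = 28)
z(x) = 28 + x² + x*(-5 - x) (z(x) = (x² + (-5 - x)*x) + 28 = (x² + x*(-5 - x)) + 28 = 28 + x² + x*(-5 - x))
z(-36) - 1*124 = (28 - 5*(-36)) - 1*124 = (28 + 180) - 124 = 208 - 124 = 84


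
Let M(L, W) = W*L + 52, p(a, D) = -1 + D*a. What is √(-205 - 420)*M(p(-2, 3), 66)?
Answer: -10250*I ≈ -10250.0*I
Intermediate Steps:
M(L, W) = 52 + L*W (M(L, W) = L*W + 52 = 52 + L*W)
√(-205 - 420)*M(p(-2, 3), 66) = √(-205 - 420)*(52 + (-1 + 3*(-2))*66) = √(-625)*(52 + (-1 - 6)*66) = (25*I)*(52 - 7*66) = (25*I)*(52 - 462) = (25*I)*(-410) = -10250*I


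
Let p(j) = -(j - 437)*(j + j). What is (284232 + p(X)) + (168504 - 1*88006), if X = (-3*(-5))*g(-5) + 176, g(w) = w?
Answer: 432602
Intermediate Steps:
X = 101 (X = -3*(-5)*(-5) + 176 = 15*(-5) + 176 = -75 + 176 = 101)
p(j) = -2*j*(-437 + j) (p(j) = -(-437 + j)*2*j = -2*j*(-437 + j))
(284232 + p(X)) + (168504 - 1*88006) = (284232 + 2*101*(437 - 1*101)) + (168504 - 1*88006) = (284232 + 2*101*(437 - 101)) + (168504 - 88006) = (284232 + 2*101*336) + 80498 = (284232 + 67872) + 80498 = 352104 + 80498 = 432602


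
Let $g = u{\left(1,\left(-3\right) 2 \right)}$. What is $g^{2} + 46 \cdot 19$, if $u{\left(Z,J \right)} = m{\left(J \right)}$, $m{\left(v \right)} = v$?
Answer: $910$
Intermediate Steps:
$u{\left(Z,J \right)} = J$
$g = -6$ ($g = \left(-3\right) 2 = -6$)
$g^{2} + 46 \cdot 19 = \left(-6\right)^{2} + 46 \cdot 19 = 36 + 874 = 910$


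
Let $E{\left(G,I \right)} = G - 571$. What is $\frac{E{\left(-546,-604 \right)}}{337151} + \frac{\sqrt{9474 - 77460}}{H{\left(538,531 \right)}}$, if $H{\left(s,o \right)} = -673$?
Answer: $- \frac{1117}{337151} - \frac{3 i \sqrt{7554}}{673} \approx -0.0033131 - 0.38743 i$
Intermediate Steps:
$E{\left(G,I \right)} = -571 + G$
$\frac{E{\left(-546,-604 \right)}}{337151} + \frac{\sqrt{9474 - 77460}}{H{\left(538,531 \right)}} = \frac{-571 - 546}{337151} + \frac{\sqrt{9474 - 77460}}{-673} = \left(-1117\right) \frac{1}{337151} + \sqrt{-67986} \left(- \frac{1}{673}\right) = - \frac{1117}{337151} + 3 i \sqrt{7554} \left(- \frac{1}{673}\right) = - \frac{1117}{337151} - \frac{3 i \sqrt{7554}}{673}$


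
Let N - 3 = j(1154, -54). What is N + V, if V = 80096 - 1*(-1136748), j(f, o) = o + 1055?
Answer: 1217848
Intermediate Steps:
j(f, o) = 1055 + o
V = 1216844 (V = 80096 + 1136748 = 1216844)
N = 1004 (N = 3 + (1055 - 54) = 3 + 1001 = 1004)
N + V = 1004 + 1216844 = 1217848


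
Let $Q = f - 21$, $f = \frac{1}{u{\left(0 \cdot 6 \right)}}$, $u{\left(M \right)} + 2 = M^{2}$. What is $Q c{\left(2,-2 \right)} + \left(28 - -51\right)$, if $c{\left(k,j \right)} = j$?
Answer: $122$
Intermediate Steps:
$u{\left(M \right)} = -2 + M^{2}$
$f = - \frac{1}{2}$ ($f = \frac{1}{-2 + \left(0 \cdot 6\right)^{2}} = \frac{1}{-2 + 0^{2}} = \frac{1}{-2 + 0} = \frac{1}{-2} = - \frac{1}{2} \approx -0.5$)
$Q = - \frac{43}{2}$ ($Q = - \frac{1}{2} - 21 = - \frac{43}{2} \approx -21.5$)
$Q c{\left(2,-2 \right)} + \left(28 - -51\right) = \left(- \frac{43}{2}\right) \left(-2\right) + \left(28 - -51\right) = 43 + \left(28 + 51\right) = 43 + 79 = 122$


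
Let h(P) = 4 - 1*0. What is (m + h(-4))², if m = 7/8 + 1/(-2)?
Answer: 1225/64 ≈ 19.141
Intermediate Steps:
h(P) = 4 (h(P) = 4 + 0 = 4)
m = 3/8 (m = 7*(⅛) + 1*(-½) = 7/8 - ½ = 3/8 ≈ 0.37500)
(m + h(-4))² = (3/8 + 4)² = (35/8)² = 1225/64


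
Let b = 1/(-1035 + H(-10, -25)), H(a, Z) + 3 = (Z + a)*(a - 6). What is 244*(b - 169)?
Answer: -9855526/239 ≈ -41237.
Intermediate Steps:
H(a, Z) = -3 + (-6 + a)*(Z + a) (H(a, Z) = -3 + (Z + a)*(a - 6) = -3 + (Z + a)*(-6 + a) = -3 + (-6 + a)*(Z + a))
b = -1/478 (b = 1/(-1035 + (-3 + (-10)² - 6*(-25) - 6*(-10) - 25*(-10))) = 1/(-1035 + (-3 + 100 + 150 + 60 + 250)) = 1/(-1035 + 557) = 1/(-478) = -1/478 ≈ -0.0020920)
244*(b - 169) = 244*(-1/478 - 169) = 244*(-80783/478) = -9855526/239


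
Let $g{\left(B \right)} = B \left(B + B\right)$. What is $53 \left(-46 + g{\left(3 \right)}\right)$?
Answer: $-1484$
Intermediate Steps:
$g{\left(B \right)} = 2 B^{2}$ ($g{\left(B \right)} = B 2 B = 2 B^{2}$)
$53 \left(-46 + g{\left(3 \right)}\right) = 53 \left(-46 + 2 \cdot 3^{2}\right) = 53 \left(-46 + 2 \cdot 9\right) = 53 \left(-46 + 18\right) = 53 \left(-28\right) = -1484$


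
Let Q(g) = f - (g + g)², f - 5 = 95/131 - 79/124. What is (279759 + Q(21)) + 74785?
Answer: 5730640971/16244 ≈ 3.5279e+5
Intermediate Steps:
f = 82651/16244 (f = 5 + (95/131 - 79/124) = 5 + 1431/16244 = 82651/16244 ≈ 5.0881)
Q(g) = 82651/16244 - 4*g² (Q(g) = 82651/16244 - (g + g)² = 82651/16244 - (2*g)² = 82651/16244 - 4*g²)
(279759 + Q(21)) + 74785 = (279759 + (82651/16244 - 4*21²)) + 74785 = (279759 + (82651/16244 - 4*441)) + 74785 = (279759 + (82651/16244 - 1764)) + 74785 = (279759 - 28571765/16244) + 74785 = 4515833431/16244 + 74785 = 5730640971/16244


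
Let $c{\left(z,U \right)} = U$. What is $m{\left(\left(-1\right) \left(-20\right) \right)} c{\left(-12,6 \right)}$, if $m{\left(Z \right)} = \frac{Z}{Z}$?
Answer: $6$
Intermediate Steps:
$m{\left(Z \right)} = 1$
$m{\left(\left(-1\right) \left(-20\right) \right)} c{\left(-12,6 \right)} = 1 \cdot 6 = 6$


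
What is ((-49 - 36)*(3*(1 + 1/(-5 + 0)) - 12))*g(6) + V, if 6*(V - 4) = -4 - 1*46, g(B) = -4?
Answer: -9805/3 ≈ -3268.3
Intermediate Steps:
V = -13/3 (V = 4 + (-4 - 1*46)/6 = 4 + (-4 - 46)/6 = 4 + (⅙)*(-50) = 4 - 25/3 = -13/3 ≈ -4.3333)
((-49 - 36)*(3*(1 + 1/(-5 + 0)) - 12))*g(6) + V = ((-49 - 36)*(3*(1 + 1/(-5 + 0)) - 12))*(-4) - 13/3 = -85*(3*(1 + 1/(-5)) - 12)*(-4) - 13/3 = -85*(3*(1 - ⅕) - 12)*(-4) - 13/3 = -85*(3*(⅘) - 12)*(-4) - 13/3 = -85*(12/5 - 12)*(-4) - 13/3 = -85*(-48/5)*(-4) - 13/3 = 816*(-4) - 13/3 = -3264 - 13/3 = -9805/3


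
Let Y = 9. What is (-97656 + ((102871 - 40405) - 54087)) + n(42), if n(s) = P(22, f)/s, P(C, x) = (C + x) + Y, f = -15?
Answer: -1874809/21 ≈ -89277.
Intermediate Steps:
P(C, x) = 9 + C + x (P(C, x) = (C + x) + 9 = 9 + C + x)
n(s) = 16/s (n(s) = (9 + 22 - 15)/s = 16/s)
(-97656 + ((102871 - 40405) - 54087)) + n(42) = (-97656 + ((102871 - 40405) - 54087)) + 16/42 = (-97656 + (62466 - 54087)) + 16*(1/42) = (-97656 + 8379) + 8/21 = -89277 + 8/21 = -1874809/21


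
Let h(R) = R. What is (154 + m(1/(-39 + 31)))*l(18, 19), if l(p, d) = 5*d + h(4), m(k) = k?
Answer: 121869/8 ≈ 15234.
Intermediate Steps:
l(p, d) = 4 + 5*d (l(p, d) = 5*d + 4 = 4 + 5*d)
(154 + m(1/(-39 + 31)))*l(18, 19) = (154 + 1/(-39 + 31))*(4 + 5*19) = (154 + 1/(-8))*(4 + 95) = (154 - 1/8)*99 = (1231/8)*99 = 121869/8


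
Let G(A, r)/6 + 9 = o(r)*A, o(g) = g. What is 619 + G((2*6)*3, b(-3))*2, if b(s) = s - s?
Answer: 511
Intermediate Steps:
b(s) = 0
G(A, r) = -54 + 6*A*r (G(A, r) = -54 + 6*(r*A) = -54 + 6*(A*r) = -54 + 6*A*r)
619 + G((2*6)*3, b(-3))*2 = 619 + (-54 + 6*((2*6)*3)*0)*2 = 619 + (-54 + 6*(12*3)*0)*2 = 619 + (-54 + 6*36*0)*2 = 619 + (-54 + 0)*2 = 619 - 54*2 = 619 - 108 = 511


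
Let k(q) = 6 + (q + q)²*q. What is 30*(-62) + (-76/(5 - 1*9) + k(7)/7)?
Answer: -11509/7 ≈ -1644.1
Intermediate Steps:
k(q) = 6 + 4*q³ (k(q) = 6 + (2*q)²*q = 6 + (4*q²)*q = 6 + 4*q³)
30*(-62) + (-76/(5 - 1*9) + k(7)/7) = 30*(-62) + (-76/(5 - 1*9) + (6 + 4*7³)/7) = -1860 + (-76/(5 - 9) + (6 + 4*343)*(⅐)) = -1860 + (-76/(-4) + (6 + 1372)*(⅐)) = -1860 + (-76*(-¼) + 1378*(⅐)) = -1860 + (19 + 1378/7) = -1860 + 1511/7 = -11509/7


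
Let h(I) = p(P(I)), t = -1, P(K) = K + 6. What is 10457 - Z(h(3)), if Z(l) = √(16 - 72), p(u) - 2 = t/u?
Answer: 10457 - 2*I*√14 ≈ 10457.0 - 7.4833*I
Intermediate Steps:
P(K) = 6 + K
p(u) = 2 - 1/u
h(I) = 2 - 1/(6 + I)
Z(l) = 2*I*√14 (Z(l) = √(-56) = 2*I*√14)
10457 - Z(h(3)) = 10457 - 2*I*√14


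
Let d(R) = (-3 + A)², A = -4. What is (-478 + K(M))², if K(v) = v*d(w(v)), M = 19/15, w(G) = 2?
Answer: 38925121/225 ≈ 1.7300e+5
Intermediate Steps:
M = 19/15 (M = 19*(1/15) = 19/15 ≈ 1.2667)
d(R) = 49 (d(R) = (-3 - 4)² = (-7)² = 49)
K(v) = 49*v (K(v) = v*49 = 49*v)
(-478 + K(M))² = (-478 + 49*(19/15))² = (-478 + 931/15)² = (-6239/15)² = 38925121/225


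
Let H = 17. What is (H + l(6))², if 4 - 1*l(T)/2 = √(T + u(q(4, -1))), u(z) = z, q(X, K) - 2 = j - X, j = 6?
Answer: 665 - 100*√10 ≈ 348.77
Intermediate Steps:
q(X, K) = 8 - X (q(X, K) = 2 + (6 - X) = 8 - X)
l(T) = 8 - 2*√(4 + T) (l(T) = 8 - 2*√(T + (8 - 1*4)) = 8 - 2*√(T + (8 - 4)) = 8 - 2*√(T + 4) = 8 - 2*√(4 + T))
(H + l(6))² = (17 + (8 - 2*√(4 + 6)))² = (17 + (8 - 2*√10))² = (25 - 2*√10)²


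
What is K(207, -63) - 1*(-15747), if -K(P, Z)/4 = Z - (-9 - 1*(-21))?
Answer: 16047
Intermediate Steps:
K(P, Z) = 48 - 4*Z (K(P, Z) = -4*(Z - (-9 - 1*(-21))) = -4*(Z - (-9 + 21)) = -4*(Z - 1*12) = -4*(Z - 12) = -4*(-12 + Z) = 48 - 4*Z)
K(207, -63) - 1*(-15747) = (48 - 4*(-63)) - 1*(-15747) = (48 + 252) + 15747 = 300 + 15747 = 16047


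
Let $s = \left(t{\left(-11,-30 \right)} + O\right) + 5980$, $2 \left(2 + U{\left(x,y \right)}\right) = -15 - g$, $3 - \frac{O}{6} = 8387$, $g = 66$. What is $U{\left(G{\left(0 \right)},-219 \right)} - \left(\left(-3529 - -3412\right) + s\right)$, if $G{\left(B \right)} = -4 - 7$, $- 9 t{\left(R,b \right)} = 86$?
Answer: $\frac{799345}{18} \approx 44408.0$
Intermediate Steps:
$t{\left(R,b \right)} = - \frac{86}{9}$ ($t{\left(R,b \right)} = \left(- \frac{1}{9}\right) 86 = - \frac{86}{9}$)
$G{\left(B \right)} = -11$ ($G{\left(B \right)} = -4 - 7 = -11$)
$O = -50304$ ($O = 18 - 50322 = -50304$)
$U{\left(x,y \right)} = - \frac{85}{2}$ ($U{\left(x,y \right)} = -2 + \frac{-15 - 66}{2} = -2 + \frac{1}{2} \left(-81\right) = -2 - \frac{81}{2} = - \frac{85}{2}$)
$s = - \frac{399002}{9}$ ($s = \left(- \frac{86}{9} - 50304\right) + 5980 = - \frac{452822}{9} + 5980 = - \frac{399002}{9} \approx -44334.0$)
$U{\left(G{\left(0 \right)},-219 \right)} - \left(\left(-3529 - -3412\right) + s\right) = - \frac{85}{2} - \left(\left(-3529 - -3412\right) - \frac{399002}{9}\right) = - \frac{85}{2} - \left(\left(-3529 + 3412\right) - \frac{399002}{9}\right) = - \frac{85}{2} - \left(-117 - \frac{399002}{9}\right) = - \frac{85}{2} - - \frac{400055}{9} = - \frac{85}{2} + \frac{400055}{9} = \frac{799345}{18}$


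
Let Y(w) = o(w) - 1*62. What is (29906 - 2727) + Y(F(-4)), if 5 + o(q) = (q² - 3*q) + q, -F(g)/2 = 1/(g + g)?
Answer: 433785/16 ≈ 27112.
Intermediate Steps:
F(g) = -1/g (F(g) = -2/(g + g) = -2*1/(2*g) = -1/g)
o(q) = -5 + q² - 2*q (o(q) = -5 + ((q² - 3*q) + q) = -5 + (q² - 2*q) = -5 + q² - 2*q)
Y(w) = -67 + w² - 2*w (Y(w) = (-5 + w² - 2*w) - 1*62 = (-5 + w² - 2*w) - 62 = -67 + w² - 2*w)
(29906 - 2727) + Y(F(-4)) = (29906 - 2727) + (-67 + (-1/(-4))² - (-2)/(-4)) = 27179 + (-67 + (-1*(-¼))² - (-2)*(-1)/4) = 27179 + (-67 + (¼)² - 2*¼) = 27179 + (-67 + 1/16 - ½) = 27179 - 1079/16 = 433785/16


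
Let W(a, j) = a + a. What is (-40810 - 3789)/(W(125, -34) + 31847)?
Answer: -44599/32097 ≈ -1.3895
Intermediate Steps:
W(a, j) = 2*a
(-40810 - 3789)/(W(125, -34) + 31847) = (-40810 - 3789)/(2*125 + 31847) = -44599/(250 + 31847) = -44599/32097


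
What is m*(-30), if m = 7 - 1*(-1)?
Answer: -240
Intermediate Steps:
m = 8 (m = 7 + 1 = 8)
m*(-30) = 8*(-30) = -240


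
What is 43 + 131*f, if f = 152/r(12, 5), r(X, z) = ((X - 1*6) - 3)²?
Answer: 20299/9 ≈ 2255.4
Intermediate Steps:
r(X, z) = (-9 + X)² (r(X, z) = ((X - 6) - 3)² = ((-6 + X) - 3)² = (-9 + X)²)
f = 152/9 (f = 152/((-9 + 12)²) = 152/(3²) = 152/9 ≈ 16.889)
43 + 131*f = 43 + 131*(152/9) = 43 + 19912/9 = 20299/9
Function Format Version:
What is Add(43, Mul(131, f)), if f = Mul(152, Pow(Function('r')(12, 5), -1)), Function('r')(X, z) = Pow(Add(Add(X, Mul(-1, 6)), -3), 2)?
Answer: Rational(20299, 9) ≈ 2255.4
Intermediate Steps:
Function('r')(X, z) = Pow(Add(-9, X), 2) (Function('r')(X, z) = Pow(Add(Add(X, -6), -3), 2) = Pow(Add(Add(-6, X), -3), 2) = Pow(Add(-9, X), 2))
f = Rational(152, 9) (f = Mul(152, Pow(Pow(Add(-9, 12), 2), -1)) = Mul(152, Pow(Pow(3, 2), -1)) = Mul(152, Pow(9, -1)) = Mul(152, Rational(1, 9)) = Rational(152, 9) ≈ 16.889)
Add(43, Mul(131, f)) = Add(43, Mul(131, Rational(152, 9))) = Add(43, Rational(19912, 9)) = Rational(20299, 9)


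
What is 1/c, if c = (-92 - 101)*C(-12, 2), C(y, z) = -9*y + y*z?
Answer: -1/16212 ≈ -6.1683e-5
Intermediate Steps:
c = -16212 (c = (-92 - 101)*(-12*(-9 + 2)) = -(-2316)*(-7) = -193*84 = -16212)
1/c = 1/(-16212) = -1/16212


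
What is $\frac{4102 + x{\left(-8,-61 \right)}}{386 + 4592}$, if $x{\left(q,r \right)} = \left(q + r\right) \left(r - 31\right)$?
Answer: $\frac{275}{131} \approx 2.0992$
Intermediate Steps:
$x{\left(q,r \right)} = \left(-31 + r\right) \left(q + r\right)$ ($x{\left(q,r \right)} = \left(q + r\right) \left(-31 + r\right) = \left(-31 + r\right) \left(q + r\right)$)
$\frac{4102 + x{\left(-8,-61 \right)}}{386 + 4592} = \frac{4102 - \left(-2627 - 3721\right)}{386 + 4592} = \frac{4102 + \left(3721 + 248 + 1891 + 488\right)}{4978} = \left(4102 + 6348\right) \frac{1}{4978} = 10450 \cdot \frac{1}{4978} = \frac{275}{131}$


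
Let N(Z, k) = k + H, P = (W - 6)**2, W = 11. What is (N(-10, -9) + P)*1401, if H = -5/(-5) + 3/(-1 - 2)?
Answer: 22416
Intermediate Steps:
P = 25 (P = (11 - 6)**2 = 5**2 = 25)
H = 0 (H = -5*(-1/5) + 3/(-3) = 1 + 3*(-1/3) = 1 - 1 = 0)
N(Z, k) = k (N(Z, k) = k + 0 = k)
(N(-10, -9) + P)*1401 = (-9 + 25)*1401 = 16*1401 = 22416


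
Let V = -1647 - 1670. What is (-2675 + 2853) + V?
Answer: -3139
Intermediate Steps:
V = -3317
(-2675 + 2853) + V = (-2675 + 2853) - 3317 = 178 - 3317 = -3139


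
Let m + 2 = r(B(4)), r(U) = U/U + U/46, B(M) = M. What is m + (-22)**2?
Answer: 11111/23 ≈ 483.09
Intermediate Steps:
r(U) = 1 + U/46 (r(U) = 1 + U*(1/46) = 1 + U/46)
m = -21/23 (m = -2 + (1 + (1/46)*4) = -2 + (1 + 2/23) = -2 + 25/23 = -21/23 ≈ -0.91304)
m + (-22)**2 = -21/23 + (-22)**2 = -21/23 + 484 = 11111/23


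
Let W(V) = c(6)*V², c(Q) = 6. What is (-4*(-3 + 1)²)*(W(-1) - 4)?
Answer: -32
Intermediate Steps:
W(V) = 6*V²
(-4*(-3 + 1)²)*(W(-1) - 4) = (-4*(-3 + 1)²)*(6*(-1)² - 4) = (-4*(-2)²)*(6*1 - 4) = (-4*4)*(6 - 4) = -16*2 = -32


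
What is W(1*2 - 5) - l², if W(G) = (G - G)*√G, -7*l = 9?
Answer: -81/49 ≈ -1.6531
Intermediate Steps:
l = -9/7 (l = -⅐*9 = -9/7 ≈ -1.2857)
W(G) = 0 (W(G) = 0*√G = 0)
W(1*2 - 5) - l² = 0 - (-9/7)² = 0 - 1*81/49 = 0 - 81/49 = -81/49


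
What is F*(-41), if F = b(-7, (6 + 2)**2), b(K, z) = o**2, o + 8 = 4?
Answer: -656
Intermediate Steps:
o = -4 (o = -8 + 4 = -4)
b(K, z) = 16 (b(K, z) = (-4)**2 = 16)
F = 16
F*(-41) = 16*(-41) = -656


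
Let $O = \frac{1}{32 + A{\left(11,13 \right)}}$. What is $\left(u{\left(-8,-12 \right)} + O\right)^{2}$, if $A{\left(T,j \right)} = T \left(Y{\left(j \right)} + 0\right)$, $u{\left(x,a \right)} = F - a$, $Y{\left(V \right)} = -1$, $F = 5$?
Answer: $\frac{128164}{441} \approx 290.62$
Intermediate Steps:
$u{\left(x,a \right)} = 5 - a$
$A{\left(T,j \right)} = - T$ ($A{\left(T,j \right)} = T \left(-1 + 0\right) = T \left(-1\right) = - T$)
$O = \frac{1}{21}$ ($O = \frac{1}{32 - 11} = \frac{1}{21} \approx 0.047619$)
$\left(u{\left(-8,-12 \right)} + O\right)^{2} = \left(\left(5 - -12\right) + \frac{1}{21}\right)^{2} = \left(\left(5 + 12\right) + \frac{1}{21}\right)^{2} = \left(17 + \frac{1}{21}\right)^{2} = \left(\frac{358}{21}\right)^{2} = \frac{128164}{441}$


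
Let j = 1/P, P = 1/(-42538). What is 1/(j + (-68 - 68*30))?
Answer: -1/44646 ≈ -2.2398e-5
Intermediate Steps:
P = -1/42538 ≈ -2.3508e-5
j = -42538 (j = 1/(-1/42538) = -42538)
1/(j + (-68 - 68*30)) = 1/(-42538 + (-68 - 68*30)) = 1/(-42538 + (-68 - 2040)) = 1/(-42538 - 2108) = 1/(-44646) = -1/44646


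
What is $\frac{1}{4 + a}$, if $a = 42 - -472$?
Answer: $\frac{1}{518} \approx 0.0019305$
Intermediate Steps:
$a = 514$ ($a = 42 + 472 = 514$)
$\frac{1}{4 + a} = \frac{1}{4 + 514} = \frac{1}{518}$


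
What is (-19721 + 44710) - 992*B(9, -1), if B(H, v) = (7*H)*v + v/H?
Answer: 788357/9 ≈ 87595.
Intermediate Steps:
B(H, v) = v/H + 7*H*v (B(H, v) = 7*H*v + v/H = v/H + 7*H*v)
(-19721 + 44710) - 992*B(9, -1) = (-19721 + 44710) - 992*(-1/9 + 7*9*(-1)) = 24989 - 992*(-1*⅑ - 63) = 24989 - 992*(-⅑ - 63) = 24989 - 992*(-568/9) = 24989 + 563456/9 = 788357/9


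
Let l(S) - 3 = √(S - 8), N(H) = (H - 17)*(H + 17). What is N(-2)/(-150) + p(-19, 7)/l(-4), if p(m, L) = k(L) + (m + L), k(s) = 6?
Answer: 73/70 + 4*I*√3/7 ≈ 1.0429 + 0.98974*I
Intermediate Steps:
N(H) = (-17 + H)*(17 + H)
l(S) = 3 + √(-8 + S) (l(S) = 3 + √(S - 8) = 3 + √(-8 + S))
p(m, L) = 6 + L + m (p(m, L) = 6 + (m + L) = 6 + (L + m) = 6 + L + m)
N(-2)/(-150) + p(-19, 7)/l(-4) = (-289 + (-2)²)/(-150) + (6 + 7 - 19)/(3 + √(-8 - 4)) = (-289 + 4)*(-1/150) - 6/(3 + √(-12)) = -285*(-1/150) - 6/(3 + 2*I*√3) = 19/10 - 6/(3 + 2*I*√3)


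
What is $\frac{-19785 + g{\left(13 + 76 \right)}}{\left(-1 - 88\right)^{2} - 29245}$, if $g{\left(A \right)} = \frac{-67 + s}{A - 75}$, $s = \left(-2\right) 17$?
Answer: $\frac{277091}{298536} \approx 0.92817$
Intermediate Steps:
$s = -34$
$g{\left(A \right)} = - \frac{101}{-75 + A}$ ($g{\left(A \right)} = \frac{-67 - 34}{A - 75} = - \frac{101}{-75 + A}$)
$\frac{-19785 + g{\left(13 + 76 \right)}}{\left(-1 - 88\right)^{2} - 29245} = \frac{-19785 - \frac{101}{-75 + \left(13 + 76\right)}}{\left(-1 - 88\right)^{2} - 29245} = \frac{-19785 - \frac{101}{-75 + 89}}{\left(-89\right)^{2} - 29245} = \frac{-19785 - \frac{101}{14}}{7921 - 29245} = \frac{-19785 - \frac{101}{14}}{-21324} = \left(-19785 - \frac{101}{14}\right) \left(- \frac{1}{21324}\right) = \left(- \frac{277091}{14}\right) \left(- \frac{1}{21324}\right) = \frac{277091}{298536}$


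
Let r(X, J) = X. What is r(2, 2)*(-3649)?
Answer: -7298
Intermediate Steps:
r(2, 2)*(-3649) = 2*(-3649) = -7298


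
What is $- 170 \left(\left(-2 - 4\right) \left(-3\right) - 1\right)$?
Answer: $-2890$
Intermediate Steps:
$- 170 \left(\left(-2 - 4\right) \left(-3\right) - 1\right) = - 170 \left(\left(-6\right) \left(-3\right) - 1\right) = - 170 \left(18 - 1\right) = \left(-170\right) 17 = -2890$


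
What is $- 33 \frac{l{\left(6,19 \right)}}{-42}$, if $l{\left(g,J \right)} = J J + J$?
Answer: $\frac{2090}{7} \approx 298.57$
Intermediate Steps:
$l{\left(g,J \right)} = J + J^{2}$ ($l{\left(g,J \right)} = J^{2} + J = J + J^{2}$)
$- 33 \frac{l{\left(6,19 \right)}}{-42} = - 33 \frac{19 \left(1 + 19\right)}{-42} = - 33 \cdot 19 \cdot 20 \left(- \frac{1}{42}\right) = - 33 \cdot 380 \left(- \frac{1}{42}\right) = \left(-33\right) \left(- \frac{190}{21}\right) = \frac{2090}{7}$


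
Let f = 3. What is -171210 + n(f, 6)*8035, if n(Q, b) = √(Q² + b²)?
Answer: -171210 + 24105*√5 ≈ -1.1731e+5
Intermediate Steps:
-171210 + n(f, 6)*8035 = -171210 + √(3² + 6²)*8035 = -171210 + √(9 + 36)*8035 = -171210 + √45*8035 = -171210 + (3*√5)*8035 = -171210 + 24105*√5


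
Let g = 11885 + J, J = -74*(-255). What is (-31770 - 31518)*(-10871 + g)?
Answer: -1258418592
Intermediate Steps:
J = 18870
g = 30755 (g = 11885 + 18870 = 30755)
(-31770 - 31518)*(-10871 + g) = (-31770 - 31518)*(-10871 + 30755) = -63288*19884 = -1258418592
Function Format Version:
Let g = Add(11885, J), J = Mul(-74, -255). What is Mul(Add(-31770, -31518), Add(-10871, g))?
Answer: -1258418592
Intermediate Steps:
J = 18870
g = 30755 (g = Add(11885, 18870) = 30755)
Mul(Add(-31770, -31518), Add(-10871, g)) = Mul(Add(-31770, -31518), Add(-10871, 30755)) = Mul(-63288, 19884) = -1258418592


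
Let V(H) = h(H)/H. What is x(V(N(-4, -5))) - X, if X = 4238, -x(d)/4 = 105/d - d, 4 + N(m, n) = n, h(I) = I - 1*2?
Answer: -453098/99 ≈ -4576.8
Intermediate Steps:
h(I) = -2 + I (h(I) = I - 2 = -2 + I)
N(m, n) = -4 + n
V(H) = (-2 + H)/H
x(d) = -420/d + 4*d (x(d) = -4*(105/d - d) = -4*(-d + 105/d) = -420/d + 4*d)
x(V(N(-4, -5))) - X = (-420*(-4 - 5)/(-2 + (-4 - 5)) + 4*((-2 + (-4 - 5))/(-4 - 5))) - 1*4238 = (-420*(-9/(-2 - 9)) + 4*((-2 - 9)/(-9))) - 4238 = (-420/((-⅑*(-11))) + 4*(-⅑*(-11))) - 4238 = (-420/11/9 + 4*(11/9)) - 4238 = (-420*9/11 + 44/9) - 4238 = (-3780/11 + 44/9) - 4238 = -33536/99 - 4238 = -453098/99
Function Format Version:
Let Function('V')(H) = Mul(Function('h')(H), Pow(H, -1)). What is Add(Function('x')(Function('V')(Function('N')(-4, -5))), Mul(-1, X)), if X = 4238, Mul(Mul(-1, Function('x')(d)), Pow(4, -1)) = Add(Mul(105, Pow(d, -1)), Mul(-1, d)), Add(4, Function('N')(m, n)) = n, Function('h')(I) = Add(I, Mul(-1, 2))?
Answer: Rational(-453098, 99) ≈ -4576.8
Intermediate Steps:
Function('h')(I) = Add(-2, I) (Function('h')(I) = Add(I, -2) = Add(-2, I))
Function('N')(m, n) = Add(-4, n)
Function('V')(H) = Mul(Pow(H, -1), Add(-2, H)) (Function('V')(H) = Mul(Add(-2, H), Pow(H, -1)) = Mul(Pow(H, -1), Add(-2, H)))
Function('x')(d) = Add(Mul(-420, Pow(d, -1)), Mul(4, d)) (Function('x')(d) = Mul(-4, Add(Mul(105, Pow(d, -1)), Mul(-1, d))) = Mul(-4, Add(Mul(-1, d), Mul(105, Pow(d, -1)))) = Add(Mul(-420, Pow(d, -1)), Mul(4, d)))
Add(Function('x')(Function('V')(Function('N')(-4, -5))), Mul(-1, X)) = Add(Add(Mul(-420, Pow(Mul(Pow(Add(-4, -5), -1), Add(-2, Add(-4, -5))), -1)), Mul(4, Mul(Pow(Add(-4, -5), -1), Add(-2, Add(-4, -5))))), Mul(-1, 4238)) = Add(Add(Mul(-420, Pow(Mul(Pow(-9, -1), Add(-2, -9)), -1)), Mul(4, Mul(Pow(-9, -1), Add(-2, -9)))), -4238) = Add(Add(Mul(-420, Pow(Mul(Rational(-1, 9), -11), -1)), Mul(4, Mul(Rational(-1, 9), -11))), -4238) = Add(Add(Mul(-420, Pow(Rational(11, 9), -1)), Mul(4, Rational(11, 9))), -4238) = Add(Add(Mul(-420, Rational(9, 11)), Rational(44, 9)), -4238) = Add(Add(Rational(-3780, 11), Rational(44, 9)), -4238) = Add(Rational(-33536, 99), -4238) = Rational(-453098, 99)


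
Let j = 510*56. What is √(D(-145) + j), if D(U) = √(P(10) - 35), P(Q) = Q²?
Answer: √(28560 + √65) ≈ 169.02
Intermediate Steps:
j = 28560
D(U) = √65 (D(U) = √(10² - 35) = √(100 - 35) = √65)
√(D(-145) + j) = √(√65 + 28560) = √(28560 + √65)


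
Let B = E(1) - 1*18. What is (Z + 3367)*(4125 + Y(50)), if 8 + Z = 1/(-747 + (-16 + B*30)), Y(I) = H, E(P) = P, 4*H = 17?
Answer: 35313395551/2546 ≈ 1.3870e+7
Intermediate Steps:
H = 17/4 (H = (1/4)*17 = 17/4 ≈ 4.2500)
Y(I) = 17/4
B = -17 (B = 1 - 1*18 = 1 - 18 = -17)
Z = -10185/1273 (Z = -8 + 1/(-747 + (-16 - 17*30)) = -8 + 1/(-747 + (-16 - 510)) = -8 + 1/(-747 - 526) = -8 + 1/(-1273) = -8 - 1/1273 = -10185/1273 ≈ -8.0008)
(Z + 3367)*(4125 + Y(50)) = (-10185/1273 + 3367)*(4125 + 17/4) = (4276006/1273)*(16517/4) = 35313395551/2546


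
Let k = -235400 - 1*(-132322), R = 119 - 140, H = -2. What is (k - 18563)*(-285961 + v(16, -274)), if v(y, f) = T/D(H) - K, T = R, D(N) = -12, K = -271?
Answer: 139005617673/4 ≈ 3.4751e+10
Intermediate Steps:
R = -21
T = -21
k = -103078 (k = -235400 + 132322 = -103078)
v(y, f) = 1091/4 (v(y, f) = -21/(-12) - 1*(-271) = -21*(-1/12) + 271 = 7/4 + 271 = 1091/4)
(k - 18563)*(-285961 + v(16, -274)) = (-103078 - 18563)*(-285961 + 1091/4) = -121641*(-1142753/4) = 139005617673/4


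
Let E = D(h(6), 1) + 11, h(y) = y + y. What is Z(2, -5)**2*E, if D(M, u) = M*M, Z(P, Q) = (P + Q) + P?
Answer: 155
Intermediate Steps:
Z(P, Q) = Q + 2*P
h(y) = 2*y
D(M, u) = M**2
E = 155 (E = (2*6)**2 + 11 = 12**2 + 11 = 144 + 11 = 155)
Z(2, -5)**2*E = (-5 + 2*2)**2*155 = (-5 + 4)**2*155 = (-1)**2*155 = 1*155 = 155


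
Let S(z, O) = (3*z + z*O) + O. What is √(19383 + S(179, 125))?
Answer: 2*√10605 ≈ 205.96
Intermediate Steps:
S(z, O) = O + 3*z + O*z (S(z, O) = (3*z + O*z) + O = O + 3*z + O*z)
√(19383 + S(179, 125)) = √(19383 + (125 + 3*179 + 125*179)) = √(19383 + (125 + 537 + 22375)) = √(19383 + 23037) = √42420 = 2*√10605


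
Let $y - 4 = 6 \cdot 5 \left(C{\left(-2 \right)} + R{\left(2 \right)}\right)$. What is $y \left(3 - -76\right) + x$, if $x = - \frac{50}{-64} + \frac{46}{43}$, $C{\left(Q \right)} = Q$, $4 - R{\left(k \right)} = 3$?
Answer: $- \frac{2823757}{1376} \approx -2052.1$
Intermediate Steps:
$R{\left(k \right)} = 1$ ($R{\left(k \right)} = 4 - 3 = 1$)
$x = \frac{2547}{1376}$ ($x = \left(-50\right) \left(- \frac{1}{64}\right) + 46 \cdot \frac{1}{43} = \frac{25}{32} + \frac{46}{43} = \frac{2547}{1376} \approx 1.851$)
$y = -26$ ($y = 4 + 6 \cdot 5 \left(-2 + 1\right) = 4 + 30 \left(-1\right) = 4 - 30 = -26$)
$y \left(3 - -76\right) + x = - 26 \left(3 - -76\right) + \frac{2547}{1376} = - 26 \left(3 + 76\right) + \frac{2547}{1376} = \left(-26\right) 79 + \frac{2547}{1376} = -2054 + \frac{2547}{1376} = - \frac{2823757}{1376}$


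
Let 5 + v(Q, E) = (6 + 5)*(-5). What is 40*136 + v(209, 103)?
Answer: 5380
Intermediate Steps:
v(Q, E) = -60 (v(Q, E) = -5 + (6 + 5)*(-5) = -5 + 11*(-5) = -5 - 55 = -60)
40*136 + v(209, 103) = 40*136 - 60 = 5440 - 60 = 5380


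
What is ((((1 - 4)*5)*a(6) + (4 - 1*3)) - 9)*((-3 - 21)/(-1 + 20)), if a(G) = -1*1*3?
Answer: -888/19 ≈ -46.737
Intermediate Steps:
a(G) = -3 (a(G) = -1*3 = -3)
((((1 - 4)*5)*a(6) + (4 - 1*3)) - 9)*((-3 - 21)/(-1 + 20)) = ((((1 - 4)*5)*(-3) + (4 - 1*3)) - 9)*((-3 - 21)/(-1 + 20)) = ((-3*5*(-3) + (4 - 3)) - 9)*(-24/19) = ((-15*(-3) + 1) - 9)*(-24*1/19) = ((45 + 1) - 9)*(-24/19) = (46 - 9)*(-24/19) = 37*(-24/19) = -888/19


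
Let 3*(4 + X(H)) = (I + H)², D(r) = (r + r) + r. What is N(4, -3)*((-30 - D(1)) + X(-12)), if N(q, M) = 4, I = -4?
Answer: 580/3 ≈ 193.33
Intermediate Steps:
D(r) = 3*r (D(r) = 2*r + r = 3*r)
X(H) = -4 + (-4 + H)²/3
N(4, -3)*((-30 - D(1)) + X(-12)) = 4*((-30 - 3) + (-4 + (-4 - 12)²/3)) = 4*((-30 - 1*3) + (-4 + (⅓)*(-16)²)) = 4*((-30 - 3) + (-4 + (⅓)*256)) = 4*(-33 + (-4 + 256/3)) = 4*(-33 + 244/3) = 4*(145/3) = 580/3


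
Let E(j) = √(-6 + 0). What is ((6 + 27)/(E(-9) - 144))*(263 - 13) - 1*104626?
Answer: -361890082/3457 - 1375*I*√6/3457 ≈ -1.0468e+5 - 0.97427*I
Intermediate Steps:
E(j) = I*√6 (E(j) = √(-6) = I*√6)
((6 + 27)/(E(-9) - 144))*(263 - 13) - 1*104626 = ((6 + 27)/(I*√6 - 144))*(263 - 13) - 1*104626 = (33/(-144 + I*√6))*250 - 104626 = 8250/(-144 + I*√6) - 104626 = -104626 + 8250/(-144 + I*√6)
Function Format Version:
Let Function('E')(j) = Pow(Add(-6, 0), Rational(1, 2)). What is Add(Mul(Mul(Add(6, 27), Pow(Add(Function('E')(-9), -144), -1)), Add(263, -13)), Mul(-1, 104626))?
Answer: Add(Rational(-361890082, 3457), Mul(Rational(-1375, 3457), I, Pow(6, Rational(1, 2)))) ≈ Add(-1.0468e+5, Mul(-0.97427, I))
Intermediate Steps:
Function('E')(j) = Mul(I, Pow(6, Rational(1, 2))) (Function('E')(j) = Pow(-6, Rational(1, 2)) = Mul(I, Pow(6, Rational(1, 2))))
Add(Mul(Mul(Add(6, 27), Pow(Add(Function('E')(-9), -144), -1)), Add(263, -13)), Mul(-1, 104626)) = Add(Mul(Mul(Add(6, 27), Pow(Add(Mul(I, Pow(6, Rational(1, 2))), -144), -1)), Add(263, -13)), Mul(-1, 104626)) = Add(Mul(Mul(33, Pow(Add(-144, Mul(I, Pow(6, Rational(1, 2)))), -1)), 250), -104626) = Add(Mul(8250, Pow(Add(-144, Mul(I, Pow(6, Rational(1, 2)))), -1)), -104626) = Add(-104626, Mul(8250, Pow(Add(-144, Mul(I, Pow(6, Rational(1, 2)))), -1)))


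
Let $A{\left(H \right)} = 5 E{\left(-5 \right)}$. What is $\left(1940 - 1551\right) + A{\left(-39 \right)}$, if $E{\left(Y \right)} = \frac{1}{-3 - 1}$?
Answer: $\frac{1551}{4} \approx 387.75$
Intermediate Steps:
$E{\left(Y \right)} = - \frac{1}{4}$ ($E{\left(Y \right)} = \frac{1}{-4} = - \frac{1}{4}$)
$A{\left(H \right)} = - \frac{5}{4}$ ($A{\left(H \right)} = 5 \left(- \frac{1}{4}\right) = - \frac{5}{4}$)
$\left(1940 - 1551\right) + A{\left(-39 \right)} = \left(1940 - 1551\right) - \frac{5}{4} = 389 - \frac{5}{4} = \frac{1551}{4}$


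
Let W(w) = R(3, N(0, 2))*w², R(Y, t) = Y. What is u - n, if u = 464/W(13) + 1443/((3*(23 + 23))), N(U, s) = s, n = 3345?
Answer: -77746879/23322 ≈ -3333.6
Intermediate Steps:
W(w) = 3*w²
u = 265211/23322 (u = 464/((3*13²)) + 1443/((3*(23 + 23))) = 464/((3*169)) + 1443/((3*46)) = 464/507 + 1443/138 = 464*(1/507) + 1443*(1/138) = 464/507 + 481/46 = 265211/23322 ≈ 11.372)
u - n = 265211/23322 - 1*3345 = 265211/23322 - 3345 = -77746879/23322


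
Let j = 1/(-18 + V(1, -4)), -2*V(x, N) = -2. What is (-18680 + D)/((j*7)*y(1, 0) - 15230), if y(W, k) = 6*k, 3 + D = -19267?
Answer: 3795/1523 ≈ 2.4918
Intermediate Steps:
D = -19270 (D = -3 - 19267 = -19270)
V(x, N) = 1 (V(x, N) = -½*(-2) = 1)
j = -1/17 (j = 1/(-18 + 1) = 1/(-17) = -1/17 ≈ -0.058824)
(-18680 + D)/((j*7)*y(1, 0) - 15230) = (-18680 - 19270)/((-1/17*7)*(6*0) - 15230) = -37950/(-7/17*0 - 15230) = -37950/(0 - 15230) = -37950/(-15230) = -37950*(-1/15230) = 3795/1523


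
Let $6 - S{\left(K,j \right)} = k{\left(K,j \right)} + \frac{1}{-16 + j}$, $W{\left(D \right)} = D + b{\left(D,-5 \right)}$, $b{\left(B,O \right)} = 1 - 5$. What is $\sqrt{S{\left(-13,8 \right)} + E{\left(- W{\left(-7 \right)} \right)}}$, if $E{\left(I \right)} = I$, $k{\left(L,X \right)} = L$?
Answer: $\frac{\sqrt{482}}{4} \approx 5.4886$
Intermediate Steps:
$b{\left(B,O \right)} = -4$
$W{\left(D \right)} = -4 + D$ ($W{\left(D \right)} = D - 4 = -4 + D$)
$S{\left(K,j \right)} = 6 - K - \frac{1}{-16 + j}$ ($S{\left(K,j \right)} = 6 - \left(K + \frac{1}{-16 + j}\right) = 6 - K - \frac{1}{-16 + j}$)
$\sqrt{S{\left(-13,8 \right)} + E{\left(- W{\left(-7 \right)} \right)}} = \sqrt{\frac{-97 + 6 \cdot 8 + 16 \left(-13\right) - \left(-13\right) 8}{-16 + 8} - \left(-4 - 7\right)} = \sqrt{\frac{-97 + 48 - 208 + 104}{-8} - -11} = \sqrt{\left(- \frac{1}{8}\right) \left(-153\right) + 11} = \sqrt{\frac{153}{8} + 11} = \sqrt{\frac{241}{8}} = \frac{\sqrt{482}}{4}$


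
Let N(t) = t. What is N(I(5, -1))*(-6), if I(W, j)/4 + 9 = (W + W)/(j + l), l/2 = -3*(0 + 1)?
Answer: 1752/7 ≈ 250.29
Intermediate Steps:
l = -6 (l = 2*(-3*(0 + 1)) = 2*(-3*1) = 2*(-3) = -6)
I(W, j) = -36 + 8*W/(-6 + j) (I(W, j) = -36 + 4*((W + W)/(j - 6)) = -36 + 4*((2*W)/(-6 + j)) = -36 + 4*(2*W/(-6 + j)) = -36 + 8*W/(-6 + j))
N(I(5, -1))*(-6) = (4*(54 - 9*(-1) + 2*5)/(-6 - 1))*(-6) = (4*(54 + 9 + 10)/(-7))*(-6) = (4*(-⅐)*73)*(-6) = -292/7*(-6) = 1752/7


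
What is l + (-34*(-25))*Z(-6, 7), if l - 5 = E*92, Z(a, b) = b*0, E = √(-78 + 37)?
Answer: 5 + 92*I*√41 ≈ 5.0 + 589.09*I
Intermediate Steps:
E = I*√41 (E = √(-41) = I*√41 ≈ 6.4031*I)
Z(a, b) = 0
l = 5 + 92*I*√41 (l = 5 + (I*√41)*92 = 5 + 92*I*√41 ≈ 5.0 + 589.09*I)
l + (-34*(-25))*Z(-6, 7) = (5 + 92*I*√41) - 34*(-25)*0 = (5 + 92*I*√41) + 850*0 = (5 + 92*I*√41) + 0 = 5 + 92*I*√41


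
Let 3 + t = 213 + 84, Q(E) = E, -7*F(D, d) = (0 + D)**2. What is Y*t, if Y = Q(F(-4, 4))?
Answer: -672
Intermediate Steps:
F(D, d) = -D**2/7 (F(D, d) = -(0 + D)**2/7 = -D**2/7)
Y = -16/7 (Y = -1/7*(-4)**2 = -1/7*16 = -16/7 ≈ -2.2857)
t = 294 (t = -3 + (213 + 84) = -3 + 297 = 294)
Y*t = -16/7*294 = -672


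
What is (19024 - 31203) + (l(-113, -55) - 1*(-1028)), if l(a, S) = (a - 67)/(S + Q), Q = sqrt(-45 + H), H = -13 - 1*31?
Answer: -1928573/173 + 10*I*sqrt(89)/173 ≈ -11148.0 + 0.54532*I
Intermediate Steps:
H = -44 (H = -13 - 31 = -44)
Q = I*sqrt(89) (Q = sqrt(-45 - 44) = sqrt(-89) = I*sqrt(89) ≈ 9.434*I)
l(a, S) = (-67 + a)/(S + I*sqrt(89)) (l(a, S) = (a - 67)/(S + I*sqrt(89)) = (-67 + a)/(S + I*sqrt(89)))
(19024 - 31203) + (l(-113, -55) - 1*(-1028)) = (19024 - 31203) + ((-67 - 113)/(-55 + I*sqrt(89)) - 1*(-1028)) = -12179 + (-180/(-55 + I*sqrt(89)) + 1028) = -12179 + (1028 - 180/(-55 + I*sqrt(89))) = -11151 - 180/(-55 + I*sqrt(89))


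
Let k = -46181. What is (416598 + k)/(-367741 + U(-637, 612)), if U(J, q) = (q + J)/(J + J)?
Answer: -471911258/468502009 ≈ -1.0073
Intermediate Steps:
U(J, q) = (J + q)/(2*J) (U(J, q) = (J + q)/((2*J)) = (J + q)*(1/(2*J)) = (J + q)/(2*J))
(416598 + k)/(-367741 + U(-637, 612)) = (416598 - 46181)/(-367741 + (1/2)*(-637 + 612)/(-637)) = 370417/(-367741 + (1/2)*(-1/637)*(-25)) = 370417/(-367741 + 25/1274) = 370417/(-468502009/1274) = 370417*(-1274/468502009) = -471911258/468502009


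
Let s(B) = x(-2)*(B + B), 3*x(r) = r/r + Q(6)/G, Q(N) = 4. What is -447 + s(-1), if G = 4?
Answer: -1345/3 ≈ -448.33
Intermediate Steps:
x(r) = ⅔ (x(r) = (r/r + 4/4)/3 = (1 + 4*(¼))/3 = (1 + 1)/3 = (⅓)*2 = ⅔)
s(B) = 4*B/3 (s(B) = 2*(B + B)/3 = 2*(2*B)/3 = 4*B/3)
-447 + s(-1) = -447 + (4/3)*(-1) = -447 - 4/3 = -1345/3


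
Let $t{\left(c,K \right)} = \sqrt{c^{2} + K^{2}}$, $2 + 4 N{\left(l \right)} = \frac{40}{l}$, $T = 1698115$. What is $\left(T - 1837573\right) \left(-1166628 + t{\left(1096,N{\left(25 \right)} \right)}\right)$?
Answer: $162695607624 - \frac{69729 \sqrt{120121601}}{5} \approx 1.6254 \cdot 10^{11}$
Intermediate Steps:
$N{\left(l \right)} = - \frac{1}{2} + \frac{10}{l}$ ($N{\left(l \right)} = - \frac{1}{2} + \frac{40 \frac{1}{l}}{4} = - \frac{1}{2} + \frac{10}{l}$)
$t{\left(c,K \right)} = \sqrt{K^{2} + c^{2}}$
$\left(T - 1837573\right) \left(-1166628 + t{\left(1096,N{\left(25 \right)} \right)}\right) = \left(1698115 - 1837573\right) \left(-1166628 + \sqrt{\left(\frac{20 - 25}{2 \cdot 25}\right)^{2} + 1096^{2}}\right) = - 139458 \left(-1166628 + \sqrt{\left(\frac{1}{2} \cdot \frac{1}{25} \left(20 - 25\right)\right)^{2} + 1201216}\right) = - 139458 \left(-1166628 + \sqrt{\left(\frac{1}{2} \cdot \frac{1}{25} \left(-5\right)\right)^{2} + 1201216}\right) = - 139458 \left(-1166628 + \sqrt{\left(- \frac{1}{10}\right)^{2} + 1201216}\right) = - 139458 \left(-1166628 + \sqrt{\frac{1}{100} + 1201216}\right) = - 139458 \left(-1166628 + \sqrt{\frac{120121601}{100}}\right) = - 139458 \left(-1166628 + \frac{\sqrt{120121601}}{10}\right) = 162695607624 - \frac{69729 \sqrt{120121601}}{5}$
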